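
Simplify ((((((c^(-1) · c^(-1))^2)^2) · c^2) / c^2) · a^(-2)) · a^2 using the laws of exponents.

c^(-8)

((((((c^(-1) · c^(-1))^2)^2) · c^2) / c^2) · a^(-2)) · a^2
= (((((c^(-1) · c^(-1))^4) · c^2) / c^2) · a^(-2)) · a^2    [power of a power]
= ((((((c^(-1))^4) · ((c^(-1))^4)) · c^2) / c^2) · a^(-2)) · a^2    [power of a product]
= ((((c^(-4) · ((c^(-1))^4)) · c^2) / c^2) · a^(-2)) · a^2    [power of a power]
= ((((c^(-4) · c^(-4)) · c^2) / c^2) · a^(-2)) · a^2    [power of a power]
= (((c^(-8) · c^2) / c^2) · a^(-2)) · a^2    [product of powers]
= ((c^(-6) / c^2) · a^(-2)) · a^2    [product of powers]
= (c^(-8) · a^(-2)) · a^2    [quotient of powers]
= c^(-8)    [product of powers]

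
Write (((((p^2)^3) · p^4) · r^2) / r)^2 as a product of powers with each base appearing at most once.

p^20r^2

(((((p^2)^3) · p^4) · r^2) / r)^2
= (((((p^2)^3) · p^4) · r^2)^2) / (r^2)    [power of a quotient]
= (((((p^2)^3) · p^4)^2) · ((r^2)^2)) / (r^2)    [power of a product]
= (((((p^2)^3)^2) · ((p^4)^2)) · ((r^2)^2)) / (r^2)    [power of a product]
= ((((p^2)^6) · ((p^4)^2)) · ((r^2)^2)) / (r^2)    [power of a power]
= ((p^12 · ((p^4)^2)) · ((r^2)^2)) / (r^2)    [power of a power]
= ((p^12 · p^8) · ((r^2)^2)) / (r^2)    [power of a power]
= (p^20 · ((r^2)^2)) / (r^2)    [product of powers]
= (p^20 · r^4) / (r^2)    [power of a power]
= p^20r^2    [quotient of powers]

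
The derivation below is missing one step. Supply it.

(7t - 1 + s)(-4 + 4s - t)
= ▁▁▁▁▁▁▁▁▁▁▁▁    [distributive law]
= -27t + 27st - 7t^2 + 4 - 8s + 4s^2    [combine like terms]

By distributive law:

-28t + 28st - 7t^2 + 4 - 4s + t - 4s + 4s^2 - st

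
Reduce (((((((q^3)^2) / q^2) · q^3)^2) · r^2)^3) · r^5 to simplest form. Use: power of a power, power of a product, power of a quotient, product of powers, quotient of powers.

(((((((q^3)^2) / q^2) · q^3)^2) · r^2)^3) · r^5
= (((((((q^3)^2) / q^2) · q^3)^2)^3) · ((r^2)^3)) · r^5    [power of a product]
= ((((((q^3)^2) / q^2) · q^3)^6) · ((r^2)^3)) · r^5    [power of a power]
= ((((((q^3)^2) / q^2)^6) · ((q^3)^6)) · ((r^2)^3)) · r^5    [power of a product]
= ((((((q^3)^2)^6) / ((q^2)^6)) · ((q^3)^6)) · ((r^2)^3)) · r^5    [power of a quotient]
= (((((q^3)^12) / ((q^2)^6)) · ((q^3)^6)) · ((r^2)^3)) · r^5    [power of a power]
= (((q^36 / ((q^2)^6)) · ((q^3)^6)) · ((r^2)^3)) · r^5    [power of a power]
= (((q^36 / q^12) · ((q^3)^6)) · ((r^2)^3)) · r^5    [power of a power]
= ((q^24 · ((q^3)^6)) · ((r^2)^3)) · r^5    [quotient of powers]
= ((q^24 · q^18) · ((r^2)^3)) · r^5    [power of a power]
= (q^42 · ((r^2)^3)) · r^5    [product of powers]
= (q^42 · r^6) · r^5    [power of a power]
= q^42·r^11    [product of powers]

q^42·r^11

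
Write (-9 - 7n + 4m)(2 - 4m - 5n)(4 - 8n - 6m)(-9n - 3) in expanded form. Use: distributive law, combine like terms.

(-9 - 7n + 4m)(2 - 4m - 5n)(4 - 8n - 6m)(-9n - 3)
= (-18 + 36m + 45n - 14n + 28mn + 35n^2 + 8m - 16m^2 - 20mn)(4 - 8n - 6m)(-9n - 3)    [distributive law]
= (-18 + 44m + 31n + 8mn + 35n^2 - 16m^2)(4 - 8n - 6m)(-9n - 3)    [combine like terms]
= (-72 + 144n + 108m + 176m - 352mn - 264m^2 + 124n - 248n^2 - 186mn + 32mn - 64mn^2 - 48m^2n + 140n^2 - 280n^3 - 210mn^2 - 64m^2 + 128m^2n + 96m^3)(-9n - 3)    [distributive law]
= (-72 + 268n + 284m - 506mn - 328m^2 - 108n^2 - 274mn^2 + 80m^2n - 280n^3 + 96m^3)(-9n - 3)    [combine like terms]
= 648n + 216 - 2412n^2 - 804n - 2556mn - 852m + 4554mn^2 + 1518mn + 2952m^2n + 984m^2 + 972n^3 + 324n^2 + 2466mn^3 + 822mn^2 - 720m^2n^2 - 240m^2n + 2520n^4 + 840n^3 - 864m^3n - 288m^3    [distributive law]
= -156n + 216 - 2088n^2 - 1038mn - 852m + 5376mn^2 + 2712m^2n + 984m^2 + 1812n^3 + 2466mn^3 - 720m^2n^2 + 2520n^4 - 864m^3n - 288m^3    [combine like terms]

-156n + 216 - 2088n^2 - 1038mn - 852m + 5376mn^2 + 2712m^2n + 984m^2 + 1812n^3 + 2466mn^3 - 720m^2n^2 + 2520n^4 - 864m^3n - 288m^3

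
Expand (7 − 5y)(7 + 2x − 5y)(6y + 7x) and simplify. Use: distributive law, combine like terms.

294y + 343x − 406xy + 98x^2 − 420y^2 + 115xy^2 − 70x^2y + 150y^3

(7 − 5y)(7 + 2x − 5y)(6y + 7x)
= (49 + 14x − 35y − 35y − 10xy + 25y^2)(6y + 7x)    [distributive law]
= (49 + 14x − 70y − 10xy + 25y^2)(6y + 7x)    [combine like terms]
= 294y + 343x + 84xy + 98x^2 − 420y^2 − 490xy − 60xy^2 − 70x^2y + 150y^3 + 175xy^2    [distributive law]
= 294y + 343x − 406xy + 98x^2 − 420y^2 + 115xy^2 − 70x^2y + 150y^3    [combine like terms]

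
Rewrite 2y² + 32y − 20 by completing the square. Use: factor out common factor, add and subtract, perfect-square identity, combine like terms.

2(y + 8)² − 148

2y² + 32y − 20
= 2(y² + 16y) − 20    [factor out 2 from the y-terms]
= 2(y² + 16y + 64 − 64) − 20    [add and subtract 64 inside the bracket]
= 2(y + 8)² − 128 − 20    [perfect-square identity]
= 2(y + 8)² − 148    [combine constants]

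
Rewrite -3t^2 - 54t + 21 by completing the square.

-3(t + 9)^2 + 264

-3t^2 - 54t + 21
= -3(t^2 + 18t) + 21    [factor out -3 from the t-terms]
= -3(t^2 + 18t + 81 - 81) + 21    [add and subtract 81 inside the bracket]
= -3(t + 9)^2 + 243 + 21    [perfect-square identity]
= -3(t + 9)^2 + 264    [combine constants]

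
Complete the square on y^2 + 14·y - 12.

y^2 + 14·y - 12
= y^2 + 14·y + 49 - 49 - 12    [add and subtract 49]
= (y + 7)^2 - 49 - 12    [perfect-square identity]
= (y + 7)^2 - 61    [combine constants]

(y + 7)^2 - 61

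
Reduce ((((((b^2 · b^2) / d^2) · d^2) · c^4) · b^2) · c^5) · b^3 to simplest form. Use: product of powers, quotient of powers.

((((((b^2 · b^2) / d^2) · d^2) · c^4) · b^2) · c^5) · b^3
= (((((b^4 / d^2) · d^2) · c^4) · b^2) · c^5) · b^3    [product of powers]
= b^9·c^9    [quotient of powers; product of powers]

b^9·c^9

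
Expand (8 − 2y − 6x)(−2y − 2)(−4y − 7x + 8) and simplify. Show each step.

80y^2 + 132xy − 32y + 208x − 128 − 16y^3 − 76xy^2 − 84x^2y − 84x^2

(8 − 2y − 6x)(−2y − 2)(−4y − 7x + 8)
= (−16y − 16 + 4y^2 + 4y + 12xy + 12x)(−4y − 7x + 8)    [distributive law]
= (−12y − 16 + 4y^2 + 12xy + 12x)(−4y − 7x + 8)    [combine like terms]
= 48y^2 + 84xy − 96y + 64y + 112x − 128 − 16y^3 − 28xy^2 + 32y^2 − 48xy^2 − 84x^2y + 96xy − 48xy − 84x^2 + 96x    [distributive law]
= 80y^2 + 132xy − 32y + 208x − 128 − 16y^3 − 76xy^2 − 84x^2y − 84x^2    [combine like terms]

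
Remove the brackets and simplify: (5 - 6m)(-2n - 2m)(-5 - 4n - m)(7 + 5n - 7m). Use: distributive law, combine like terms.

350n + 530n^2 - 170mn + 200n^3 - 666mn^2 - 600m^2n + 350m - 700m^2 + 266m^3 - 240mn^3 + 36m^2n^2 + 360m^3n + 84m^4

(5 - 6m)(-2n - 2m)(-5 - 4n - m)(7 + 5n - 7m)
= (-10n - 10m + 12mn + 12m^2)(-5 - 4n - m)(7 + 5n - 7m)    [distributive law]
= (50n + 40n^2 + 10mn + 50m + 40mn + 10m^2 - 60mn - 48mn^2 - 12m^2n - 60m^2 - 48m^2n - 12m^3)(7 + 5n - 7m)    [distributive law]
= (50n + 40n^2 - 10mn + 50m - 50m^2 - 48mn^2 - 60m^2n - 12m^3)(7 + 5n - 7m)    [combine like terms]
= 350n + 250n^2 - 350mn + 280n^2 + 200n^3 - 280mn^2 - 70mn - 50mn^2 + 70m^2n + 350m + 250mn - 350m^2 - 350m^2 - 250m^2n + 350m^3 - 336mn^2 - 240mn^3 + 336m^2n^2 - 420m^2n - 300m^2n^2 + 420m^3n - 84m^3 - 60m^3n + 84m^4    [distributive law]
= 350n + 530n^2 - 170mn + 200n^3 - 666mn^2 - 600m^2n + 350m - 700m^2 + 266m^3 - 240mn^3 + 36m^2n^2 + 360m^3n + 84m^4    [combine like terms]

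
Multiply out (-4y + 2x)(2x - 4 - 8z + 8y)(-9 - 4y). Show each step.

-40xy - 32xy² - 144y + 224y² - 288yz - 128y²z + 128y³ - 36x² - 16x²y + 72x + 144xz + 64xyz

(-4y + 2x)(2x - 4 - 8z + 8y)(-9 - 4y)
= (-8xy + 16y + 32yz - 32y² + 4x² - 8x - 16xz + 16xy)(-9 - 4y)    [distributive law]
= (8xy + 16y + 32yz - 32y² + 4x² - 8x - 16xz)(-9 - 4y)    [combine like terms]
= -72xy - 32xy² - 144y - 64y² - 288yz - 128y²z + 288y² + 128y³ - 36x² - 16x²y + 72x + 32xy + 144xz + 64xyz    [distributive law]
= -40xy - 32xy² - 144y + 224y² - 288yz - 128y²z + 128y³ - 36x² - 16x²y + 72x + 144xz + 64xyz    [combine like terms]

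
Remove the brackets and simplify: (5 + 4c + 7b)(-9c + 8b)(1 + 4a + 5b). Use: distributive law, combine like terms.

-45c - 180ac - 256bc + 40b + 160ab + 256b^2 - 36c^2 - 144ac^2 - 180bc^2 - 124abc - 155b^2c + 224ab^2 + 280b^3

(5 + 4c + 7b)(-9c + 8b)(1 + 4a + 5b)
= (-45c + 40b - 36c^2 + 32bc - 63bc + 56b^2)(1 + 4a + 5b)    [distributive law]
= (-45c + 40b - 36c^2 - 31bc + 56b^2)(1 + 4a + 5b)    [combine like terms]
= -45c - 180ac - 225bc + 40b + 160ab + 200b^2 - 36c^2 - 144ac^2 - 180bc^2 - 31bc - 124abc - 155b^2c + 56b^2 + 224ab^2 + 280b^3    [distributive law]
= -45c - 180ac - 256bc + 40b + 160ab + 256b^2 - 36c^2 - 144ac^2 - 180bc^2 - 124abc - 155b^2c + 224ab^2 + 280b^3    [combine like terms]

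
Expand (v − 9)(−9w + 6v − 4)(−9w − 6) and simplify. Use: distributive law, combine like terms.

(v − 9)(−9w + 6v − 4)(−9w − 6)
= (−9vw + 6v^2 − 4v + 81w − 54v + 36)(−9w − 6)    [distributive law]
= (−9vw + 6v^2 − 58v + 81w + 36)(−9w − 6)    [combine like terms]
= 81vw^2 + 54vw − 54v^2w − 36v^2 + 522vw + 348v − 729w^2 − 486w − 324w − 216    [distributive law]
= 81vw^2 + 576vw − 54v^2w − 36v^2 + 348v − 729w^2 − 810w − 216    [combine like terms]

81vw^2 + 576vw − 54v^2w − 36v^2 + 348v − 729w^2 − 810w − 216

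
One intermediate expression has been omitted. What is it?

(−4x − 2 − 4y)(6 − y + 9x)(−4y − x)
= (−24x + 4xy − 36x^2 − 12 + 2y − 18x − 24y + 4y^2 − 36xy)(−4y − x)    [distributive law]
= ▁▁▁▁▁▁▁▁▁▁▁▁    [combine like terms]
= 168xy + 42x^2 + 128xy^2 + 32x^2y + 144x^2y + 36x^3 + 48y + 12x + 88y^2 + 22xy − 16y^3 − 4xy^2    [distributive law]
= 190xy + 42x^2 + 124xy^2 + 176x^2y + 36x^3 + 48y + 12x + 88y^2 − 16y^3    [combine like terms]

By combine like terms:

(−42x − 32xy − 36x^2 − 12 − 22y + 4y^2)(−4y − x)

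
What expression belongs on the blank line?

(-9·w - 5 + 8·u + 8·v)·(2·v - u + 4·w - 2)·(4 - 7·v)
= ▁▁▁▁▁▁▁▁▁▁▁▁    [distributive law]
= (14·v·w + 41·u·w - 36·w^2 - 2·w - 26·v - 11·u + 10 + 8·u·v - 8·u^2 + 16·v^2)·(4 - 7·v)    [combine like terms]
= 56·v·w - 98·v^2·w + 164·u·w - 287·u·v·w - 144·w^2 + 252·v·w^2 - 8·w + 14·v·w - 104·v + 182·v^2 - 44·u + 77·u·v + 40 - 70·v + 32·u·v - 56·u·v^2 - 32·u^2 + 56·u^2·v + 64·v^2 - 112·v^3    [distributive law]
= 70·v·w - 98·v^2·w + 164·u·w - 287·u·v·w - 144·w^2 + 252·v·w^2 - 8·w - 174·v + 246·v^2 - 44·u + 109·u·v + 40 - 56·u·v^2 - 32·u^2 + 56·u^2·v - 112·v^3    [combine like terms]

After distributive law, the bracketed line is:

(-18·v·w + 9·u·w - 36·w^2 + 18·w - 10·v + 5·u - 20·w + 10 + 16·u·v - 8·u^2 + 32·u·w - 16·u + 16·v^2 - 8·u·v + 32·v·w - 16·v)·(4 - 7·v)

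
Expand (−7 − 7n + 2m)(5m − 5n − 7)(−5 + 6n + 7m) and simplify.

(−7 − 7n + 2m)(5m − 5n − 7)(−5 + 6n + 7m)
= (−35m + 35n + 49 − 35mn + 35n^2 + 49n + 10m^2 − 10mn − 14m)(−5 + 6n + 7m)    [distributive law]
= (−49m + 84n + 49 − 45mn + 35n^2 + 10m^2)(−5 + 6n + 7m)    [combine like terms]
= 245m − 294mn − 343m^2 − 420n + 504n^2 + 588mn − 245 + 294n + 343m + 225mn − 270mn^2 − 315m^2n − 175n^2 + 210n^3 + 245mn^2 − 50m^2 + 60m^2n + 70m^3    [distributive law]
= 588m + 519mn − 393m^2 − 126n + 329n^2 − 245 − 25mn^2 − 255m^2n + 210n^3 + 70m^3    [combine like terms]

588m + 519mn − 393m^2 − 126n + 329n^2 − 245 − 25mn^2 − 255m^2n + 210n^3 + 70m^3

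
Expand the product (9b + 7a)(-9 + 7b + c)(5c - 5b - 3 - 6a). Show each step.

-432bc + 216b^2 + 243b + 654ab + 270b^2c - 315b^3 - 623ab^2 + 45bc^2 + 156abc - 336ac + 189a + 378a^2 - 294a^2b + 35ac^2 - 42a^2c

(9b + 7a)(-9 + 7b + c)(5c - 5b - 3 - 6a)
= (-81b + 63b^2 + 9bc - 63a + 49ab + 7ac)(5c - 5b - 3 - 6a)    [distributive law]
= -405bc + 405b^2 + 243b + 486ab + 315b^2c - 315b^3 - 189b^2 - 378ab^2 + 45bc^2 - 45b^2c - 27bc - 54abc - 315ac + 315ab + 189a + 378a^2 + 245abc - 245ab^2 - 147ab - 294a^2b + 35ac^2 - 35abc - 21ac - 42a^2c    [distributive law]
= -432bc + 216b^2 + 243b + 654ab + 270b^2c - 315b^3 - 623ab^2 + 45bc^2 + 156abc - 336ac + 189a + 378a^2 - 294a^2b + 35ac^2 - 42a^2c    [combine like terms]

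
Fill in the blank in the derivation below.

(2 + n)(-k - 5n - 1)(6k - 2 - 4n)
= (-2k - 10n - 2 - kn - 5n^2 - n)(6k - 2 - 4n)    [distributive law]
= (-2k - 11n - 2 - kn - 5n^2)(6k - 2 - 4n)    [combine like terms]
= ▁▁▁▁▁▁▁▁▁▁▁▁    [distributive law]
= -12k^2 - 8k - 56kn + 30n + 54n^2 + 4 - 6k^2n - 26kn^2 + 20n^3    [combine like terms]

By distributive law:

-12k^2 + 4k + 8kn - 66kn + 22n + 44n^2 - 12k + 4 + 8n - 6k^2n + 2kn + 4kn^2 - 30kn^2 + 10n^2 + 20n^3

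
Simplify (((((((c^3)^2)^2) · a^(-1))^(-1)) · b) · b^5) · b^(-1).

(((((((c^3)^2)^2) · a^(-1))^(-1)) · b) · b^5) · b^(-1)
= (((((((c^3)^2)^2)^(-1)) · ((a^(-1))^(-1))) · b) · b^5) · b^(-1)    [power of a product]
= ((((((c^3)^2)^(-2)) · ((a^(-1))^(-1))) · b) · b^5) · b^(-1)    [power of a power]
= (((((c^3)^(-4)) · ((a^(-1))^(-1))) · b) · b^5) · b^(-1)    [power of a power]
= (((c^(-12) · ((a^(-1))^(-1))) · b) · b^5) · b^(-1)    [power of a power]
= (((c^(-12) · a) · b) · b^5) · b^(-1)    [power of a power]
= a·b^5·c^(-12)    [product of powers]

a·b^5·c^(-12)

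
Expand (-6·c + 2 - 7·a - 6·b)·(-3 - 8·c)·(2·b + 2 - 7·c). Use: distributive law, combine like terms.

(-6·c + 2 - 7·a - 6·b)·(-3 - 8·c)·(2·b + 2 - 7·c)
= (18·c + 48·c² - 6 - 16·c + 21·a + 56·a·c + 18·b + 48·b·c)·(2·b + 2 - 7·c)    [distributive law]
= (2·c + 48·c² - 6 + 21·a + 56·a·c + 18·b + 48·b·c)·(2·b + 2 - 7·c)    [combine like terms]
= 4·b·c + 4·c - 14·c² + 96·b·c² + 96·c² - 336·c³ - 12·b - 12 + 42·c + 42·a·b + 42·a - 147·a·c + 112·a·b·c + 112·a·c - 392·a·c² + 36·b² + 36·b - 126·b·c + 96·b²·c + 96·b·c - 336·b·c²    [distributive law]
= -26·b·c + 46·c + 82·c² - 240·b·c² - 336·c³ + 24·b - 12 + 42·a·b + 42·a - 35·a·c + 112·a·b·c - 392·a·c² + 36·b² + 96·b²·c    [combine like terms]

-26·b·c + 46·c + 82·c² - 240·b·c² - 336·c³ + 24·b - 12 + 42·a·b + 42·a - 35·a·c + 112·a·b·c - 392·a·c² + 36·b² + 96·b²·c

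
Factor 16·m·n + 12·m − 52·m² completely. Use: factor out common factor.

4·m(4·n + 3 − 13·m)

16·m·n + 12·m − 52·m²
= 4(4·m·n + 3·m − 13·m²)    [factor out 4]
= 4·m(4·n + 3 − 13·m)    [factor out m]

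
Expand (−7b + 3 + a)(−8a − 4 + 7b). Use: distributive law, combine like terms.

63ab + 49b − 49b^2 − 28a − 12 − 8a^2

(−7b + 3 + a)(−8a − 4 + 7b)
= 56ab + 28b − 49b^2 − 24a − 12 + 21b − 8a^2 − 4a + 7ab    [distributive law]
= 63ab + 49b − 49b^2 − 28a − 12 − 8a^2    [combine like terms]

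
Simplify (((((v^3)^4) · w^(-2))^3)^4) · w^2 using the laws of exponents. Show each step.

(((((v^3)^4) · w^(-2))^3)^4) · w^2
= ((((v^3)^4) · w^(-2))^12) · w^2    [power of a power]
= ((((v^3)^4)^12) · ((w^(-2))^12)) · w^2    [power of a product]
= (((v^3)^48) · ((w^(-2))^12)) · w^2    [power of a power]
= (v^144 · ((w^(-2))^12)) · w^2    [power of a power]
= (v^144 · w^(-24)) · w^2    [power of a power]
= v^144·w^(-22)    [product of powers]

v^144·w^(-22)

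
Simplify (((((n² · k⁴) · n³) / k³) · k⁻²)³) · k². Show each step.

k⁻¹n¹⁵

(((((n² · k⁴) · n³) / k³) · k⁻²)³) · k²
= (((((n² · k⁴) · n³) / k³)³) · ((k⁻²)³)) · k²    [power of a product]
= (((((n² · k⁴) · n³)³) / ((k³)³)) · ((k⁻²)³)) · k²    [power of a quotient]
= (((((n² · k⁴)³) · ((n³)³)) / ((k³)³)) · ((k⁻²)³)) · k²    [power of a product]
= ((((((n²)³) · ((k⁴)³)) · ((n³)³)) / ((k³)³)) · ((k⁻²)³)) · k²    [power of a product]
= ((((n⁶ · ((k⁴)³)) · ((n³)³)) / ((k³)³)) · ((k⁻²)³)) · k²    [power of a power]
= ((((n⁶ · k¹²) · ((n³)³)) / ((k³)³)) · ((k⁻²)³)) · k²    [power of a power]
= ((((n⁶ · k¹²) · n⁹) / ((k³)³)) · ((k⁻²)³)) · k²    [power of a power]
= ((((n⁶ · k¹²) · n⁹) / k⁹) · ((k⁻²)³)) · k²    [power of a power]
= ((((n⁶ · k¹²) · n⁹) / k⁹) · k⁻⁶) · k²    [power of a power]
= k⁻¹n¹⁵    [quotient of powers; product of powers]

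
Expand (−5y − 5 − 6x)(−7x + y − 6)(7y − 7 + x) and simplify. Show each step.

(−5y − 5 − 6x)(−7x + y − 6)(7y − 7 + x)
= (35xy − 5y^2 + 30y + 35x − 5y + 30 + 42x^2 − 6xy + 36x)(7y − 7 + x)    [distributive law]
= (29xy − 5y^2 + 25y + 71x + 30 + 42x^2)(7y − 7 + x)    [combine like terms]
= 203xy^2 − 203xy + 29x^2y − 35y^3 + 35y^2 − 5xy^2 + 175y^2 − 175y + 25xy + 497xy − 497x + 71x^2 + 210y − 210 + 30x + 294x^2y − 294x^2 + 42x^3    [distributive law]
= 198xy^2 + 319xy + 323x^2y − 35y^3 + 210y^2 + 35y − 467x − 223x^2 − 210 + 42x^3    [combine like terms]

198xy^2 + 319xy + 323x^2y − 35y^3 + 210y^2 + 35y − 467x − 223x^2 − 210 + 42x^3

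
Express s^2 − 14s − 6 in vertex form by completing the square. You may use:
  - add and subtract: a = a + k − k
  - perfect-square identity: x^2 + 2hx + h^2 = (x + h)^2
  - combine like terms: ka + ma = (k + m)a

(s − 7)^2 − 55

s^2 − 14s − 6
= s^2 − 14s + 49 − 49 − 6    [add and subtract 49]
= (s − 7)^2 − 49 − 6    [perfect-square identity]
= (s − 7)^2 − 55    [combine constants]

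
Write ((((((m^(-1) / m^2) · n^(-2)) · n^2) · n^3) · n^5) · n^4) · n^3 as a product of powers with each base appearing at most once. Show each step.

m^(-3)n^15

((((((m^(-1) / m^2) · n^(-2)) · n^2) · n^3) · n^5) · n^4) · n^3
= (((((m^(-3) · n^(-2)) · n^2) · n^3) · n^5) · n^4) · n^3    [quotient of powers]
= m^(-3)n^15    [product of powers]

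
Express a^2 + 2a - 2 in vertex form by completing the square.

(a + 1)^2 - 3

a^2 + 2a - 2
= a^2 + 2a + 1 - 1 - 2    [add and subtract 1]
= (a + 1)^2 - 1 - 2    [perfect-square identity]
= (a + 1)^2 - 3    [combine constants]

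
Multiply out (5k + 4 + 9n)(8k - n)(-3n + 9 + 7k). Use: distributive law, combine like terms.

(5k + 4 + 9n)(8k - n)(-3n + 9 + 7k)
= (40k^2 - 5kn + 32k - 4n + 72kn - 9n^2)(-3n + 9 + 7k)    [distributive law]
= (40k^2 + 67kn + 32k - 4n - 9n^2)(-3n + 9 + 7k)    [combine like terms]
= -120k^2n + 360k^2 + 280k^3 - 201kn^2 + 603kn + 469k^2n - 96kn + 288k + 224k^2 + 12n^2 - 36n - 28kn + 27n^3 - 81n^2 - 63kn^2    [distributive law]
= 349k^2n + 584k^2 + 280k^3 - 264kn^2 + 479kn + 288k - 69n^2 - 36n + 27n^3    [combine like terms]

349k^2n + 584k^2 + 280k^3 - 264kn^2 + 479kn + 288k - 69n^2 - 36n + 27n^3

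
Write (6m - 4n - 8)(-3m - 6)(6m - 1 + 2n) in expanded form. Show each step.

-108m^3 - 54m^2 + 36m^2n + 300m + 108mn + 24mn^2 + 72n + 48n^2 - 48

(6m - 4n - 8)(-3m - 6)(6m - 1 + 2n)
= (-18m^2 - 36m + 12mn + 24n + 24m + 48)(6m - 1 + 2n)    [distributive law]
= (-18m^2 - 12m + 12mn + 24n + 48)(6m - 1 + 2n)    [combine like terms]
= -108m^3 + 18m^2 - 36m^2n - 72m^2 + 12m - 24mn + 72m^2n - 12mn + 24mn^2 + 144mn - 24n + 48n^2 + 288m - 48 + 96n    [distributive law]
= -108m^3 - 54m^2 + 36m^2n + 300m + 108mn + 24mn^2 + 72n + 48n^2 - 48    [combine like terms]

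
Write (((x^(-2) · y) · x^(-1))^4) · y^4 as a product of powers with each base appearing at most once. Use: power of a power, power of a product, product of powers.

x^(-12)y^8

(((x^(-2) · y) · x^(-1))^4) · y^4
= (((x^(-2) · y)^4) · ((x^(-1))^4)) · y^4    [power of a product]
= ((((x^(-2))^4) · (y^4)) · ((x^(-1))^4)) · y^4    [power of a product]
= ((x^(-8) · (y^4)) · ((x^(-1))^4)) · y^4    [power of a power]
= ((x^(-8) · y^4) · x^(-4)) · y^4    [power of a power]
= x^(-12)y^8    [product of powers]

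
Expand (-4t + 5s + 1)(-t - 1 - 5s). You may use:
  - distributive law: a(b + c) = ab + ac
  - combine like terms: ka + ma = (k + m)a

4t^2 + 3t + 15st - 10s - 25s^2 - 1

(-4t + 5s + 1)(-t - 1 - 5s)
= 4t^2 + 4t + 20st - 5st - 5s - 25s^2 - t - 1 - 5s    [distributive law]
= 4t^2 + 3t + 15st - 10s - 25s^2 - 1    [combine like terms]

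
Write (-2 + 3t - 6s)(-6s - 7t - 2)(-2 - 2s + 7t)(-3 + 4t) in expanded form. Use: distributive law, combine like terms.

(-2 + 3t - 6s)(-6s - 7t - 2)(-2 - 2s + 7t)(-3 + 4t)
= (12s + 14t + 4 - 18st - 21t^2 - 6t + 36s^2 + 42st + 12s)(-2 - 2s + 7t)(-3 + 4t)    [distributive law]
= (24s + 8t + 4 + 24st - 21t^2 + 36s^2)(-2 - 2s + 7t)(-3 + 4t)    [combine like terms]
= (-48s - 48s^2 + 168st - 16t - 16st + 56t^2 - 8 - 8s + 28t - 48st - 48s^2t + 168st^2 + 42t^2 + 42st^2 - 147t^3 - 72s^2 - 72s^3 + 252s^2t)(-3 + 4t)    [distributive law]
= (-56s - 120s^2 + 104st + 12t + 98t^2 - 8 + 204s^2t + 210st^2 - 147t^3 - 72s^3)(-3 + 4t)    [combine like terms]
= 168s - 224st + 360s^2 - 480s^2t - 312st + 416st^2 - 36t + 48t^2 - 294t^2 + 392t^3 + 24 - 32t - 612s^2t + 816s^2t^2 - 630st^2 + 840st^3 + 441t^3 - 588t^4 + 216s^3 - 288s^3t    [distributive law]
= 168s - 536st + 360s^2 - 1092s^2t - 214st^2 - 68t - 246t^2 + 833t^3 + 24 + 816s^2t^2 + 840st^3 - 588t^4 + 216s^3 - 288s^3t    [combine like terms]

168s - 536st + 360s^2 - 1092s^2t - 214st^2 - 68t - 246t^2 + 833t^3 + 24 + 816s^2t^2 + 840st^3 - 588t^4 + 216s^3 - 288s^3t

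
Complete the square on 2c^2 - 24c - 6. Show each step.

2c^2 - 24c - 6
= 2(c^2 - 12c) - 6    [factor out 2 from the c-terms]
= 2(c^2 - 12c + 36 - 36) - 6    [add and subtract 36 inside the bracket]
= 2(c - 6)^2 - 72 - 6    [perfect-square identity]
= 2(c - 6)^2 - 78    [combine constants]

2(c - 6)^2 - 78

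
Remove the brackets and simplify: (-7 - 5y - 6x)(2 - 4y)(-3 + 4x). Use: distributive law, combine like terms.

(-7 - 5y - 6x)(2 - 4y)(-3 + 4x)
= (-14 + 28y - 10y + 20y² - 12x + 24xy)(-3 + 4x)    [distributive law]
= (-14 + 18y + 20y² - 12x + 24xy)(-3 + 4x)    [combine like terms]
= 42 - 56x - 54y + 72xy - 60y² + 80xy² + 36x - 48x² - 72xy + 96x²y    [distributive law]
= 42 - 20x - 54y - 60y² + 80xy² - 48x² + 96x²y    [combine like terms]

42 - 20x - 54y - 60y² + 80xy² - 48x² + 96x²y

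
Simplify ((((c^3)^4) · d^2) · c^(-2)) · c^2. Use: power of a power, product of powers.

((((c^3)^4) · d^2) · c^(-2)) · c^2
= ((c^12 · d^2) · c^(-2)) · c^2    [power of a power]
= c^12d^2    [product of powers]

c^12d^2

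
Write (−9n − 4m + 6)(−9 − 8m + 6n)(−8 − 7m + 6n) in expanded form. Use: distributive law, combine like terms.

(−9n − 4m + 6)(−9 − 8m + 6n)(−8 − 7m + 6n)
= (81n + 72mn − 54n^2 + 36m + 32m^2 − 24mn − 54 − 48m + 36n)(−8 − 7m + 6n)    [distributive law]
= (117n + 48mn − 54n^2 − 12m + 32m^2 − 54)(−8 − 7m + 6n)    [combine like terms]
= −936n − 819mn + 702n^2 − 384mn − 336m^2n + 288mn^2 + 432n^2 + 378mn^2 − 324n^3 + 96m + 84m^2 − 72mn − 256m^2 − 224m^3 + 192m^2n + 432 + 378m − 324n    [distributive law]
= −1260n − 1275mn + 1134n^2 − 144m^2n + 666mn^2 − 324n^3 + 474m − 172m^2 − 224m^3 + 432    [combine like terms]

−1260n − 1275mn + 1134n^2 − 144m^2n + 666mn^2 − 324n^3 + 474m − 172m^2 − 224m^3 + 432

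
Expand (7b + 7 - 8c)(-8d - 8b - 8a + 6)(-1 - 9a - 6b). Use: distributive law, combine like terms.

(7b + 7 - 8c)(-8d - 8b - 8a + 6)(-1 - 9a - 6b)
= (-56bd - 56b^2 - 56ab + 42b - 56d - 56b - 56a + 42 + 64cd + 64bc + 64ac - 48c)(-1 - 9a - 6b)    [distributive law]
= (-56bd - 56b^2 - 56ab - 14b - 56d - 56a + 42 + 64cd + 64bc + 64ac - 48c)(-1 - 9a - 6b)    [combine like terms]
= 56bd + 504abd + 336b^2d + 56b^2 + 504ab^2 + 336b^3 + 56ab + 504a^2b + 336ab^2 + 14b + 126ab + 84b^2 + 56d + 504ad + 336bd + 56a + 504a^2 + 336ab - 42 - 378a - 252b - 64cd - 576acd - 384bcd - 64bc - 576abc - 384b^2c - 64ac - 576a^2c - 384abc + 48c + 432ac + 288bc    [distributive law]
= 392bd + 504abd + 336b^2d + 140b^2 + 840ab^2 + 336b^3 + 518ab + 504a^2b - 238b + 56d + 504ad - 322a + 504a^2 - 42 - 64cd - 576acd - 384bcd + 224bc - 960abc - 384b^2c + 368ac - 576a^2c + 48c    [combine like terms]

392bd + 504abd + 336b^2d + 140b^2 + 840ab^2 + 336b^3 + 518ab + 504a^2b - 238b + 56d + 504ad - 322a + 504a^2 - 42 - 64cd - 576acd - 384bcd + 224bc - 960abc - 384b^2c + 368ac - 576a^2c + 48c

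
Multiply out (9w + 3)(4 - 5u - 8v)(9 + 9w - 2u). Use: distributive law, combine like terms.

(9w + 3)(4 - 5u - 8v)(9 + 9w - 2u)
= (36w - 45uw - 72vw + 12 - 15u - 24v)(9 + 9w - 2u)    [distributive law]
= 324w + 324w² - 72uw - 405uw - 405uw² + 90u²w - 648vw - 648vw² + 144uvw + 108 + 108w - 24u - 135u - 135uw + 30u² - 216v - 216vw + 48uv    [distributive law]
= 432w + 324w² - 612uw - 405uw² + 90u²w - 864vw - 648vw² + 144uvw + 108 - 159u + 30u² - 216v + 48uv    [combine like terms]

432w + 324w² - 612uw - 405uw² + 90u²w - 864vw - 648vw² + 144uvw + 108 - 159u + 30u² - 216v + 48uv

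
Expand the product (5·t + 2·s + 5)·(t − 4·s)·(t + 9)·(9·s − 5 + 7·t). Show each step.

−81·s·t^3 + 325·t^3 + 35·t^4 − 734·s·t^2 + 65·t^2 − 218·s^2·t^2 − 2102·s^2·t + 55·s·t − 72·s^3·t − 648·s^3 − 1260·s^2 − 225·t + 900·s

(5·t + 2·s + 5)·(t − 4·s)·(t + 9)·(9·s − 5 + 7·t)
= (5·t^2 − 20·s·t + 2·s·t − 8·s^2 + 5·t − 20·s)·(t + 9)·(9·s − 5 + 7·t)    [distributive law]
= (5·t^2 − 18·s·t − 8·s^2 + 5·t − 20·s)·(t + 9)·(9·s − 5 + 7·t)    [combine like terms]
= (5·t^3 + 45·t^2 − 18·s·t^2 − 162·s·t − 8·s^2·t − 72·s^2 + 5·t^2 + 45·t − 20·s·t − 180·s)·(9·s − 5 + 7·t)    [distributive law]
= (5·t^3 + 50·t^2 − 18·s·t^2 − 182·s·t − 8·s^2·t − 72·s^2 + 45·t − 180·s)·(9·s − 5 + 7·t)    [combine like terms]
= 45·s·t^3 − 25·t^3 + 35·t^4 + 450·s·t^2 − 250·t^2 + 350·t^3 − 162·s^2·t^2 + 90·s·t^2 − 126·s·t^3 − 1638·s^2·t + 910·s·t − 1274·s·t^2 − 72·s^3·t + 40·s^2·t − 56·s^2·t^2 − 648·s^3 + 360·s^2 − 504·s^2·t + 405·s·t − 225·t + 315·t^2 − 1620·s^2 + 900·s − 1260·s·t    [distributive law]
= −81·s·t^3 + 325·t^3 + 35·t^4 − 734·s·t^2 + 65·t^2 − 218·s^2·t^2 − 2102·s^2·t + 55·s·t − 72·s^3·t − 648·s^3 − 1260·s^2 − 225·t + 900·s    [combine like terms]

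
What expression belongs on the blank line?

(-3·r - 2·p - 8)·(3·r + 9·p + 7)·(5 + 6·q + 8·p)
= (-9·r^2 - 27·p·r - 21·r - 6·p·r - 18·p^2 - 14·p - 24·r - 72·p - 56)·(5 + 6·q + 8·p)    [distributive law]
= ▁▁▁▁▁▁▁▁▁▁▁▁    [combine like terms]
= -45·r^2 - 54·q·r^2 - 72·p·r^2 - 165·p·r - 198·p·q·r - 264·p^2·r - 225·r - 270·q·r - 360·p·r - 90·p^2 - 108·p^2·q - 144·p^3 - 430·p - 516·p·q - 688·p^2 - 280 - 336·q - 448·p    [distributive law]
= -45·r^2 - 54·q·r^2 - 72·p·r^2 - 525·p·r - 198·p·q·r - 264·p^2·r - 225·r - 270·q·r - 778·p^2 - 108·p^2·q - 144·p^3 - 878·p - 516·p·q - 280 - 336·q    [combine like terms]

Applying combine like terms to the line above:

(-9·r^2 - 33·p·r - 45·r - 18·p^2 - 86·p - 56)·(5 + 6·q + 8·p)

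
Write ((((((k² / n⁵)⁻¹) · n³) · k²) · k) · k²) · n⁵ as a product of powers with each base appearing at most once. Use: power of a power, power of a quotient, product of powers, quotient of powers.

((((((k² / n⁵)⁻¹) · n³) · k²) · k) · k²) · n⁵
= (((((((k²)⁻¹) / ((n⁵)⁻¹)) · n³) · k²) · k) · k²) · n⁵    [power of a quotient]
= (((((k⁻² / ((n⁵)⁻¹)) · n³) · k²) · k) · k²) · n⁵    [power of a power]
= (((((k⁻² / n⁻⁵) · n³) · k²) · k) · k²) · n⁵    [power of a power]
= k³n¹³    [quotient of powers; product of powers]

k³n¹³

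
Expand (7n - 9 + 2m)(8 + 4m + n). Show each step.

(7n - 9 + 2m)(8 + 4m + n)
= 56n + 28mn + 7n^2 - 72 - 36m - 9n + 16m + 8m^2 + 2mn    [distributive law]
= 47n + 30mn + 7n^2 - 72 - 20m + 8m^2    [combine like terms]

47n + 30mn + 7n^2 - 72 - 20m + 8m^2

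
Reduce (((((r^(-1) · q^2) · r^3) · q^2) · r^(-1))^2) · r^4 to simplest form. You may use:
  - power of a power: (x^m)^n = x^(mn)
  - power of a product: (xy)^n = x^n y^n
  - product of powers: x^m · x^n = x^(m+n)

(((((r^(-1) · q^2) · r^3) · q^2) · r^(-1))^2) · r^4
= (((((r^(-1) · q^2) · r^3) · q^2)^2) · ((r^(-1))^2)) · r^4    [power of a product]
= (((((r^(-1) · q^2) · r^3)^2) · ((q^2)^2)) · ((r^(-1))^2)) · r^4    [power of a product]
= (((((r^(-1) · q^2)^2) · ((r^3)^2)) · ((q^2)^2)) · ((r^(-1))^2)) · r^4    [power of a product]
= ((((((r^(-1))^2) · ((q^2)^2)) · ((r^3)^2)) · ((q^2)^2)) · ((r^(-1))^2)) · r^4    [power of a product]
= ((((r^(-2) · ((q^2)^2)) · ((r^3)^2)) · ((q^2)^2)) · ((r^(-1))^2)) · r^4    [power of a power]
= ((((r^(-2) · q^4) · ((r^3)^2)) · ((q^2)^2)) · ((r^(-1))^2)) · r^4    [power of a power]
= ((((r^(-2) · q^4) · r^6) · ((q^2)^2)) · ((r^(-1))^2)) · r^4    [power of a power]
= ((((r^(-2) · q^4) · r^6) · q^4) · ((r^(-1))^2)) · r^4    [power of a power]
= ((((r^(-2) · q^4) · r^6) · q^4) · r^(-2)) · r^4    [power of a power]
= q^8·r^6    [product of powers]

q^8·r^6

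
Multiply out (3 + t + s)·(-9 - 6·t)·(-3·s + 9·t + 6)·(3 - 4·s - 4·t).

729·s - 27·s^2 + 1404·s·t - 567·t + 783·t^2 - 486 + 90·s^2·t + 1152·s·t^2 + 954·t^3 + 72·s^2·t^2 + 360·s·t^3 + 216·t^4 - 108·s^3 - 72·s^3·t

(3 + t + s)·(-9 - 6·t)·(-3·s + 9·t + 6)·(3 - 4·s - 4·t)
= (-27 - 18·t - 9·t - 6·t^2 - 9·s - 6·s·t)·(-3·s + 9·t + 6)·(3 - 4·s - 4·t)    [distributive law]
= (-27 - 27·t - 6·t^2 - 9·s - 6·s·t)·(-3·s + 9·t + 6)·(3 - 4·s - 4·t)    [combine like terms]
= (81·s - 243·t - 162 + 81·s·t - 243·t^2 - 162·t + 18·s·t^2 - 54·t^3 - 36·t^2 + 27·s^2 - 81·s·t - 54·s + 18·s^2·t - 54·s·t^2 - 36·s·t)·(3 - 4·s - 4·t)    [distributive law]
= (27·s - 405·t - 162 - 36·s·t - 279·t^2 - 36·s·t^2 - 54·t^3 + 27·s^2 + 18·s^2·t)·(3 - 4·s - 4·t)    [combine like terms]
= 81·s - 108·s^2 - 108·s·t - 1215·t + 1620·s·t + 1620·t^2 - 486 + 648·s + 648·t - 108·s·t + 144·s^2·t + 144·s·t^2 - 837·t^2 + 1116·s·t^2 + 1116·t^3 - 108·s·t^2 + 144·s^2·t^2 + 144·s·t^3 - 162·t^3 + 216·s·t^3 + 216·t^4 + 81·s^2 - 108·s^3 - 108·s^2·t + 54·s^2·t - 72·s^3·t - 72·s^2·t^2    [distributive law]
= 729·s - 27·s^2 + 1404·s·t - 567·t + 783·t^2 - 486 + 90·s^2·t + 1152·s·t^2 + 954·t^3 + 72·s^2·t^2 + 360·s·t^3 + 216·t^4 - 108·s^3 - 72·s^3·t    [combine like terms]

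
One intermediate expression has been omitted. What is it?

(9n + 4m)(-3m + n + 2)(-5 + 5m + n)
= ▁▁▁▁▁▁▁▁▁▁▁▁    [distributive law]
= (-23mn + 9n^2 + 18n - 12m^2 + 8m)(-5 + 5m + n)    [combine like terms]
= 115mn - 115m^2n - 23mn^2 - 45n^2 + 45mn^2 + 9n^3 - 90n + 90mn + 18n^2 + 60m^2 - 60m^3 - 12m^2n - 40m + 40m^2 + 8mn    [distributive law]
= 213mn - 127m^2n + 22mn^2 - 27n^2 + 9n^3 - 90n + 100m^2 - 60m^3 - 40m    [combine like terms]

After distributive law, the bracketed line is:

(-27mn + 9n^2 + 18n - 12m^2 + 4mn + 8m)(-5 + 5m + n)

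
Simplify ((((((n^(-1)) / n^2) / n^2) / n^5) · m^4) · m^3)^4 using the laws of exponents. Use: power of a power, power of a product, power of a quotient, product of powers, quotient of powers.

((((((n^(-1)) / n^2) / n^2) / n^5) · m^4) · m^3)^4
= ((((((n^(-1)) / n^2) / n^2) / n^5) · m^4)^4) · ((m^3)^4)    [power of a product]
= ((((((n^(-1)) / n^2) / n^2) / n^5)^4) · ((m^4)^4)) · ((m^3)^4)    [power of a product]
= ((((((n^(-1)) / n^2) / n^2)^4) / ((n^5)^4)) · ((m^4)^4)) · ((m^3)^4)    [power of a quotient]
= ((((((n^(-1)) / n^2)^4) / ((n^2)^4)) / ((n^5)^4)) · ((m^4)^4)) · ((m^3)^4)    [power of a quotient]
= ((((((n^(-1))^4) / ((n^2)^4)) / ((n^2)^4)) / ((n^5)^4)) · ((m^4)^4)) · ((m^3)^4)    [power of a quotient]
= (((((n^(-4)) / ((n^2)^4)) / ((n^2)^4)) / ((n^5)^4)) · ((m^4)^4)) · ((m^3)^4)    [power of a power]
= ((((n^(-4) / n^8) / ((n^2)^4)) / ((n^5)^4)) · ((m^4)^4)) · ((m^3)^4)    [power of a power]
= (((n^(-12) / ((n^2)^4)) / ((n^5)^4)) · ((m^4)^4)) · ((m^3)^4)    [quotient of powers]
= (((n^(-12) / n^8) / ((n^5)^4)) · ((m^4)^4)) · ((m^3)^4)    [power of a power]
= ((n^(-20) / ((n^5)^4)) · ((m^4)^4)) · ((m^3)^4)    [quotient of powers]
= ((n^(-20) / n^20) · ((m^4)^4)) · ((m^3)^4)    [power of a power]
= (n^(-40) · ((m^4)^4)) · ((m^3)^4)    [quotient of powers]
= (n^(-40) · m^16) · ((m^3)^4)    [power of a power]
= (n^(-40) · m^16) · m^12    [power of a power]
= m^28n^(-40)    [product of powers]

m^28n^(-40)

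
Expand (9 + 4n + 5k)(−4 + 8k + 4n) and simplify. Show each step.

−36 + 52k + 20n + 52kn + 16n² + 40k²

(9 + 4n + 5k)(−4 + 8k + 4n)
= −36 + 72k + 36n − 16n + 32kn + 16n² − 20k + 40k² + 20kn    [distributive law]
= −36 + 52k + 20n + 52kn + 16n² + 40k²    [combine like terms]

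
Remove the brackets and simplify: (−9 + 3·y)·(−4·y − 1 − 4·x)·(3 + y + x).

108·y − 3·y^2 + 33·x·y + 27 + 117·x + 36·x^2 − 12·y^3 − 24·x·y^2 − 12·x^2·y

(−9 + 3·y)·(−4·y − 1 − 4·x)·(3 + y + x)
= (36·y + 9 + 36·x − 12·y^2 − 3·y − 12·x·y)·(3 + y + x)    [distributive law]
= (33·y + 9 + 36·x − 12·y^2 − 12·x·y)·(3 + y + x)    [combine like terms]
= 99·y + 33·y^2 + 33·x·y + 27 + 9·y + 9·x + 108·x + 36·x·y + 36·x^2 − 36·y^2 − 12·y^3 − 12·x·y^2 − 36·x·y − 12·x·y^2 − 12·x^2·y    [distributive law]
= 108·y − 3·y^2 + 33·x·y + 27 + 117·x + 36·x^2 − 12·y^3 − 24·x·y^2 − 12·x^2·y    [combine like terms]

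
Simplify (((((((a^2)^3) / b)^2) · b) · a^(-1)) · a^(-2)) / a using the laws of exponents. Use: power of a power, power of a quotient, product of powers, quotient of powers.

a^8b^(-1)

(((((((a^2)^3) / b)^2) · b) · a^(-1)) · a^(-2)) / a
= (((((((a^2)^3)^2) / (b^2)) · b) · a^(-1)) · a^(-2)) / a    [power of a quotient]
= ((((((a^2)^6) / (b^2)) · b) · a^(-1)) · a^(-2)) / a    [power of a power]
= ((((a^12 / (b^2)) · b) · a^(-1)) · a^(-2)) / a    [power of a power]
= a^8b^(-1)    [quotient of powers; product of powers]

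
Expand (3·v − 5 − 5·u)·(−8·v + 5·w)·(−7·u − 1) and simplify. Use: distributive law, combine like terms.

168·u·v² + 24·v² − 105·u·v·w − 15·v·w − 320·u·v − 40·v + 200·u·w + 25·w − 280·u²·v + 175·u²·w

(3·v − 5 − 5·u)·(−8·v + 5·w)·(−7·u − 1)
= (−24·v² + 15·v·w + 40·v − 25·w + 40·u·v − 25·u·w)·(−7·u − 1)    [distributive law]
= 168·u·v² + 24·v² − 105·u·v·w − 15·v·w − 280·u·v − 40·v + 175·u·w + 25·w − 280·u²·v − 40·u·v + 175·u²·w + 25·u·w    [distributive law]
= 168·u·v² + 24·v² − 105·u·v·w − 15·v·w − 320·u·v − 40·v + 200·u·w + 25·w − 280·u²·v + 175·u²·w    [combine like terms]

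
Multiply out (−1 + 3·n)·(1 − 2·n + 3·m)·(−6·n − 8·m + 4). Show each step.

26·n − 4·m − 4 − 54·n^2 + 14·m·n + 24·m^2 + 36·n^3 − 6·m·n^2 − 72·m^2·n

(−1 + 3·n)·(1 − 2·n + 3·m)·(−6·n − 8·m + 4)
= (−1 + 2·n − 3·m + 3·n − 6·n^2 + 9·m·n)·(−6·n − 8·m + 4)    [distributive law]
= (−1 + 5·n − 3·m − 6·n^2 + 9·m·n)·(−6·n − 8·m + 4)    [combine like terms]
= 6·n + 8·m − 4 − 30·n^2 − 40·m·n + 20·n + 18·m·n + 24·m^2 − 12·m + 36·n^3 + 48·m·n^2 − 24·n^2 − 54·m·n^2 − 72·m^2·n + 36·m·n    [distributive law]
= 26·n − 4·m − 4 − 54·n^2 + 14·m·n + 24·m^2 + 36·n^3 − 6·m·n^2 − 72·m^2·n    [combine like terms]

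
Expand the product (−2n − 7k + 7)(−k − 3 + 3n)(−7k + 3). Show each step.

(−2n − 7k + 7)(−k − 3 + 3n)(−7k + 3)
= (2kn + 6n − 6n² + 7k² + 21k − 21kn − 7k − 21 + 21n)(−7k + 3)    [distributive law]
= (−19kn + 27n − 6n² + 7k² + 14k − 21)(−7k + 3)    [combine like terms]
= 133k²n − 57kn − 189kn + 81n + 42kn² − 18n² − 49k³ + 21k² − 98k² + 42k + 147k − 63    [distributive law]
= 133k²n − 246kn + 81n + 42kn² − 18n² − 49k³ − 77k² + 189k − 63    [combine like terms]

133k²n − 246kn + 81n + 42kn² − 18n² − 49k³ − 77k² + 189k − 63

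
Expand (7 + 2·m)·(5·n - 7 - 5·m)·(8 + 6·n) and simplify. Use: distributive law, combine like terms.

(7 + 2·m)·(5·n - 7 - 5·m)·(8 + 6·n)
= (35·n - 49 - 35·m + 10·m·n - 14·m - 10·m^2)·(8 + 6·n)    [distributive law]
= (35·n - 49 - 49·m + 10·m·n - 10·m^2)·(8 + 6·n)    [combine like terms]
= 280·n + 210·n^2 - 392 - 294·n - 392·m - 294·m·n + 80·m·n + 60·m·n^2 - 80·m^2 - 60·m^2·n    [distributive law]
= -14·n + 210·n^2 - 392 - 392·m - 214·m·n + 60·m·n^2 - 80·m^2 - 60·m^2·n    [combine like terms]

-14·n + 210·n^2 - 392 - 392·m - 214·m·n + 60·m·n^2 - 80·m^2 - 60·m^2·n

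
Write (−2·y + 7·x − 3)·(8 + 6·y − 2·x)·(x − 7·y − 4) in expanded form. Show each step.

(−2·y + 7·x − 3)·(8 + 6·y − 2·x)·(x − 7·y − 4)
= (−16·y − 12·y² + 4·x·y + 56·x + 42·x·y − 14·x² − 24 − 18·y + 6·x)·(x − 7·y − 4)    [distributive law]
= (−34·y − 12·y² + 46·x·y + 62·x − 14·x² − 24)·(x − 7·y − 4)    [combine like terms]
= −34·x·y + 238·y² + 136·y − 12·x·y² + 84·y³ + 48·y² + 46·x²·y − 322·x·y² − 184·x·y + 62·x² − 434·x·y − 248·x − 14·x³ + 98·x²·y + 56·x² − 24·x + 168·y + 96    [distributive law]
= −652·x·y + 286·y² + 304·y − 334·x·y² + 84·y³ + 144·x²·y + 118·x² − 272·x − 14·x³ + 96    [combine like terms]

−652·x·y + 286·y² + 304·y − 334·x·y² + 84·y³ + 144·x²·y + 118·x² − 272·x − 14·x³ + 96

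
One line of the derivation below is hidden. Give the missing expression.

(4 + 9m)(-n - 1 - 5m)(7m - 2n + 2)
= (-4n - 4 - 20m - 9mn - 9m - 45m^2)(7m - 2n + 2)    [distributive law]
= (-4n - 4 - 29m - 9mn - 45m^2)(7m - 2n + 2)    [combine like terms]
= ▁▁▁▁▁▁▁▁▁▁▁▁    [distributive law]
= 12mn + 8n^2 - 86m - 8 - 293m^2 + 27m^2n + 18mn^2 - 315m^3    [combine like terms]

Applying distributive law to the line above:

-28mn + 8n^2 - 8n - 28m + 8n - 8 - 203m^2 + 58mn - 58m - 63m^2n + 18mn^2 - 18mn - 315m^3 + 90m^2n - 90m^2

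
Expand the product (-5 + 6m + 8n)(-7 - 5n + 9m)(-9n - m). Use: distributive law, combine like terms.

-315n - 35m + 279n^2 + 814mn + 87m^2 - 338mn^2 - 528m^2n - 54m^3 + 360n^3

(-5 + 6m + 8n)(-7 - 5n + 9m)(-9n - m)
= (35 + 25n - 45m - 42m - 30mn + 54m^2 - 56n - 40n^2 + 72mn)(-9n - m)    [distributive law]
= (35 - 31n - 87m + 42mn + 54m^2 - 40n^2)(-9n - m)    [combine like terms]
= -315n - 35m + 279n^2 + 31mn + 783mn + 87m^2 - 378mn^2 - 42m^2n - 486m^2n - 54m^3 + 360n^3 + 40mn^2    [distributive law]
= -315n - 35m + 279n^2 + 814mn + 87m^2 - 338mn^2 - 528m^2n - 54m^3 + 360n^3    [combine like terms]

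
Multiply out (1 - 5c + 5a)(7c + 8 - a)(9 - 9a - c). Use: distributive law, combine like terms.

(1 - 5c + 5a)(7c + 8 - a)(9 - 9a - c)
= (7c + 8 - a - 35c² - 40c + 5ac + 35ac + 40a - 5a²)(9 - 9a - c)    [distributive law]
= (-33c + 8 + 39a - 35c² + 40ac - 5a²)(9 - 9a - c)    [combine like terms]
= -297c + 297ac + 33c² + 72 - 72a - 8c + 351a - 351a² - 39ac - 315c² + 315ac² + 35c³ + 360ac - 360a²c - 40ac² - 45a² + 45a³ + 5a²c    [distributive law]
= -305c + 618ac - 282c² + 72 + 279a - 396a² + 275ac² + 35c³ - 355a²c + 45a³    [combine like terms]

-305c + 618ac - 282c² + 72 + 279a - 396a² + 275ac² + 35c³ - 355a²c + 45a³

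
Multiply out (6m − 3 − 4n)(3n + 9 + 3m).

6mn + 45m + 18m² − 45n − 27 − 12n²

(6m − 3 − 4n)(3n + 9 + 3m)
= 18mn + 54m + 18m² − 9n − 27 − 9m − 12n² − 36n − 12mn    [distributive law]
= 6mn + 45m + 18m² − 45n − 27 − 12n²    [combine like terms]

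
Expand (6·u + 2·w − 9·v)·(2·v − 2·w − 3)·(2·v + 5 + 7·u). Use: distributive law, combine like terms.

(6·u + 2·w − 9·v)·(2·v − 2·w − 3)·(2·v + 5 + 7·u)
= (12·u·v − 12·u·w − 18·u + 4·v·w − 4·w^2 − 6·w − 18·v^2 + 18·v·w + 27·v)·(2·v + 5 + 7·u)    [distributive law]
= (12·u·v − 12·u·w − 18·u + 22·v·w − 4·w^2 − 6·w − 18·v^2 + 27·v)·(2·v + 5 + 7·u)    [combine like terms]
= 24·u·v^2 + 60·u·v + 84·u^2·v − 24·u·v·w − 60·u·w − 84·u^2·w − 36·u·v − 90·u − 126·u^2 + 44·v^2·w + 110·v·w + 154·u·v·w − 8·v·w^2 − 20·w^2 − 28·u·w^2 − 12·v·w − 30·w − 42·u·w − 36·v^3 − 90·v^2 − 126·u·v^2 + 54·v^2 + 135·v + 189·u·v    [distributive law]
= −102·u·v^2 + 213·u·v + 84·u^2·v + 130·u·v·w − 102·u·w − 84·u^2·w − 90·u − 126·u^2 + 44·v^2·w + 98·v·w − 8·v·w^2 − 20·w^2 − 28·u·w^2 − 30·w − 36·v^3 − 36·v^2 + 135·v    [combine like terms]

−102·u·v^2 + 213·u·v + 84·u^2·v + 130·u·v·w − 102·u·w − 84·u^2·w − 90·u − 126·u^2 + 44·v^2·w + 98·v·w − 8·v·w^2 − 20·w^2 − 28·u·w^2 − 30·w − 36·v^3 − 36·v^2 + 135·v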